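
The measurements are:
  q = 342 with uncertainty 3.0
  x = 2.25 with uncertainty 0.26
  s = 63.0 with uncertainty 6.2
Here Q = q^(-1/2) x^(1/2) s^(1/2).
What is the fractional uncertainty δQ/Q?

0.0760

Q is a product of powers, so relative uncertainties combine in quadrature:
  (−½·δq/q)² = (-0.5×0.00877)² = 1.92e-05;  (½·δx/x)² = (0.5×0.116)² = 0.00334;  (½·δs/s)² = (0.5×0.0984)² = 0.00242
δQ/Q = √(0.00578) = 0.0760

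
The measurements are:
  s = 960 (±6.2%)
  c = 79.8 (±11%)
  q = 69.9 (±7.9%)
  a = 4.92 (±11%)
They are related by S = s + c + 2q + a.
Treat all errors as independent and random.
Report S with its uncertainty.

1180 ± 61.2

S is a linear combination, so absolute uncertainties add in quadrature:
  (δs)² = 3540;  (δc)² = 77.1;  (2·δq)² = 122;  (δa)² = 0.293
δS = √(3740) = 61.2
S = 1180.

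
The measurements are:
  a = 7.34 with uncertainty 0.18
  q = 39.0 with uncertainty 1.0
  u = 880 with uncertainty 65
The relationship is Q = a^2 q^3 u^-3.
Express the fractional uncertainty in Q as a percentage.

24.0%

For a monomial Q ∝ a^2, q^3, u^-3, fractional errors add in quadrature:
  (2·δa/a)² = (2×0.0245)² = 0.00241;  (3·δq/q)² = (3×0.0256)² = 0.00592;  (-3·δu/u)² = (-3×0.0739)² = 0.0491
δQ/Q = √(0.0574) = 0.240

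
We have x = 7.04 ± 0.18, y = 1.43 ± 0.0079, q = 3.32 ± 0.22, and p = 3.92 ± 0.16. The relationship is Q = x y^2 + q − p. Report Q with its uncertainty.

13.8 ± 0.485

Let w = x·y^2 = 14.4. δw/w = √((1·δx/x)² + (2·δy/y)²) = √(0.000654 + 0.000122) = 0.0279, so δw = 0.401.
Q = w + q − p: δQ = √(δw² + δq² + δp²) = √(0.161 + 0.0484 + 0.0256) = 0.485
Q = 13.8.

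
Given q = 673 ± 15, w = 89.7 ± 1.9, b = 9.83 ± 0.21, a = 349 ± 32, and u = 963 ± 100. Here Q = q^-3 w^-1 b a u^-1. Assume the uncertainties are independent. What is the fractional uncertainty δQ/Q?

0.157

For a monomial Q ∝ q^-3, w^-1, b, a, u^-1, fractional errors add in quadrature:
  (-3·δq/q)² = (-3×0.0223)² = 0.00447;  (-1·δw/w)² = (-1×0.0212)² = 0.000449;  (1·δb/b)² = (1×0.0214)² = 0.000456;  (1·δa/a)² = (1×0.0917)² = 0.00841;  (-1·δu/u)² = (-1×0.104)² = 0.0108
δQ/Q = √(0.0246) = 0.157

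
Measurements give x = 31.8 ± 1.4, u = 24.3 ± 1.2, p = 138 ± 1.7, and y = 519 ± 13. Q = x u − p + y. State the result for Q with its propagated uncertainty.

1150 ± 52.8

Let w = x·u = 773. δw/w = √((1·δx/x)² + (1·δu/u)²) = √(0.00194 + 0.00244) = 0.0662, so δw = 51.1.
Q = w − p + y: δQ = √(δw² + δp² + δy²) = √(2610 + 2.89 + 169) = 52.8
Q = 1150.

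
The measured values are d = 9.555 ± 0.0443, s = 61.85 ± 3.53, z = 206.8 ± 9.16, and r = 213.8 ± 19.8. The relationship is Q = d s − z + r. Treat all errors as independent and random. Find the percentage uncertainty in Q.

6.73%

Let p = d·s = 591.0. δp/p = √((1·δd/d)² + (1·δs/s)²) = √(2.15e-05 + 0.00326) = 0.0573, so δp = 33.8.
Q = p − z + r: δQ = √(δp² + δz² + δr²) = √(1150 + 83.9 + 392) = 40.3
Q = 598.0, so δQ/Q = 40.3/598.0 = 0.0673.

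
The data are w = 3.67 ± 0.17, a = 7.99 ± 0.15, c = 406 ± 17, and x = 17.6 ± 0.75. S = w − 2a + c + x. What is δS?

Each term contributes (cᵢ δxᵢ)² to (δS)²:
  (δw)² = 0.0289;  (2·δa)² = 0.0900;  (δc)² = 289;  (δx)² = 0.562
δS = √(290) = 17.0

17.0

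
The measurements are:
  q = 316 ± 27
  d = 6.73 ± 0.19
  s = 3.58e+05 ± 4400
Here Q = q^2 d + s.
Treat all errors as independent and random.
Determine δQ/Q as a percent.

11.3%

Let p = q^2·d = 6.72e+05. δp/p = √((2·δq/q)² + (1·δd/d)²) = √(0.0292 + 0.000797) = 0.173, so δp = 1.16e+05.
Q = p + s: δQ = √(δp² + δs²) = √(1.35e+10 + 1.94e+07) = 1.16e+05
Q = 1.03e+06, so δQ/Q = 1.16e+05/1.03e+06 = 0.113.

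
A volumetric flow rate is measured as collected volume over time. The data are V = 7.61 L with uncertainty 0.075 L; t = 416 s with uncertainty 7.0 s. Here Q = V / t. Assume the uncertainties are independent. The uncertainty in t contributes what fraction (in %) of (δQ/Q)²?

(δQ/Q)² = (1·δV/V)² + (-1·δt/t)²
  V term: (1×0.00986)² = 9.71e-05
  t term: (-1×0.0168)² = 0.000283
Total = 0.000380. Share from t = 0.000283/0.000380 = 0.745.

74.5%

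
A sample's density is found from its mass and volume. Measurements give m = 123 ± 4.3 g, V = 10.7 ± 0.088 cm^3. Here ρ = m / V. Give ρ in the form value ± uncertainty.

For a monomial ρ ∝ m, V^-1, fractional errors add in quadrature:
  (1·δm/m)² = (1×0.0350)² = 0.00122;  (-1·δV/V)² = (-1×0.00822)² = 6.76e-05
δρ/ρ = √(0.00129) = 0.0359
ρ = 11.5 g/cm^3, so δρ = 0.0359 × 11.5 = 0.413 g/cm^3.

11.5 ± 0.413 g/cm^3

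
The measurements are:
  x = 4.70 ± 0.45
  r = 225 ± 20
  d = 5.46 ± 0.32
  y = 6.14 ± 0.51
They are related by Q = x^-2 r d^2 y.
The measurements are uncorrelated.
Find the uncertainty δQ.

Since Q is a product/quotient, work with relative uncertainties:
  (-2·δx/x)² = (-2×0.0957)² = 0.0367;  (1·δr/r)² = (1×0.0889)² = 0.00790;  (2·δd/d)² = (2×0.0586)² = 0.0137;  (1·δy/y)² = (1×0.0831)² = 0.00690
δQ/Q = √(0.0652) = 0.255
Q = 1860, so δQ = 0.255 × 1860 = 476.

476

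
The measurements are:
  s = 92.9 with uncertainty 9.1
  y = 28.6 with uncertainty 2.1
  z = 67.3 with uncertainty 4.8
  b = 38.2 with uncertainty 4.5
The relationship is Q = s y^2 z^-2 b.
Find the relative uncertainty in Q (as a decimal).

For a monomial Q ∝ s, y^2, z^-2, b, fractional errors add in quadrature:
  (1·δs/s)² = (1×0.0980)² = 0.00960;  (2·δy/y)² = (2×0.0734)² = 0.0216;  (-2·δz/z)² = (-2×0.0713)² = 0.0203;  (1·δb/b)² = (1×0.118)² = 0.0139
δQ/Q = √(0.0654) = 0.256

0.256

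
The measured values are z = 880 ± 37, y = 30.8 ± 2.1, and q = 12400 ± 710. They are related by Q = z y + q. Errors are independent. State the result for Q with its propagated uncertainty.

39500 ± 2280

Let p = z·y = 27100. δp/p = √((1·δz/z)² + (1·δy/y)²) = √(0.00177 + 0.00465) = 0.0801, so δp = 2170.
Q = p + q: δQ = √(δp² + δq²) = √(4.71e+06 + 5.04e+05) = 2280
Q = 39500.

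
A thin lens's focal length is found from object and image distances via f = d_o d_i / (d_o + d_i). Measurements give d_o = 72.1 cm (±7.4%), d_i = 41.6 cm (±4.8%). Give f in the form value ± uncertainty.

26.4 ± 1.07 cm

∂f/∂d_o = (d_i/(d_o+d_i))² = 0.134;  ∂f/∂d_i = (d_o/(d_o+d_i))² = 0.402
δf = √((∂f/∂d_o · δd_o)² + (∂f/∂d_i · δd_i)²) = √(0.510 + 0.645) = 1.07 cm
f = 26.4 cm.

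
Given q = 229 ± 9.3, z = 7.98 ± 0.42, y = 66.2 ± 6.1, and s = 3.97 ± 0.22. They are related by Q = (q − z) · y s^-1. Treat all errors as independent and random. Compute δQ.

426

Let u = q − z = 221. δu = √(δq² + δz²) = √(86.5 + 0.176) = 9.31, so δu/u = 0.0421.
Q is then a monomial in u, y, s:
δQ/Q = √((δu/u)² + (1·δy/y)² + (-1·δs/s)²) = √(0.00177 + 0.00849 + 0.00307) = 0.115
Q = 3690, so δQ = 0.115 × 3690 = 426.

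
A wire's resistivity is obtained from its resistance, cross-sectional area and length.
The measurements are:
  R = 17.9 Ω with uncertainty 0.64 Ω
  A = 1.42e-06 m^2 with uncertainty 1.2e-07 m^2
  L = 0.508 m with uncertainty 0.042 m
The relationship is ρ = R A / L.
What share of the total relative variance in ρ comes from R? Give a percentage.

(δρ/ρ)² = (1·δR/R)² + (1·δA/A)² + (-1·δL/L)²
  R term: (1×0.0358)² = 0.00128
  A term: (1×0.0845)² = 0.00714
  L term: (-1×0.0827)² = 0.00684
Total = 0.0153. Share from R = 0.00128/0.0153 = 0.0838.

8.38%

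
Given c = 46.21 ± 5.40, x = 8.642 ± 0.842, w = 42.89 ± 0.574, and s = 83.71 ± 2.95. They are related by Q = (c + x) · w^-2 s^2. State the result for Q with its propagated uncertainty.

Let u = c + x = 54.85. δu = √(δc² + δx²) = √(29.2 + 0.709) = 5.47, so δu/u = 0.0996.
Q is then a monomial in u, w, s:
δQ/Q = √((δu/u)² + (-2·δw/w)² + (2·δs/s)²) = √(0.00993 + 0.000716 + 0.00497) = 0.125
Q = 208.9, so δQ = 0.125 × 208.9 = 26.1.

208.9 ± 26.1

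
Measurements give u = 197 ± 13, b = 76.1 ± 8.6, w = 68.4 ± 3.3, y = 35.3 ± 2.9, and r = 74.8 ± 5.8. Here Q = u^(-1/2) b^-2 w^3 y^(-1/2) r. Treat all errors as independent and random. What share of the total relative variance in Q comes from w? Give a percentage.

25.9%

(δQ/Q)² = (−½·δu/u)² + (-2·δb/b)² + (3·δw/w)² + (−½·δy/y)² + (1·δr/r)²
  u term: (-0.5×0.0660)² = 0.00109
  b term: (-2×0.113)² = 0.0511
  w term: (3×0.0482)² = 0.0209
  y term: (-0.5×0.0822)² = 0.00169
  r term: (1×0.0775)² = 0.00601
Total = 0.0808. Share from w = 0.0209/0.0808 = 0.259.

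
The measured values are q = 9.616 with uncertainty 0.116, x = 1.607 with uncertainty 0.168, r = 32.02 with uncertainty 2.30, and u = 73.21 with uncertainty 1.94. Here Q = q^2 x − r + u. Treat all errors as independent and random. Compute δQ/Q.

Let p = q^2·x = 148.6. δp/p = √((2·δq/q)² + (1·δx/x)²) = √(0.000582 + 0.0109) = 0.107, so δp = 15.9.
Q = p − r + u: δQ = √(δp² + δr² + δu²) = √(254 + 5.29 + 3.76) = 16.2
Q = 189.8, so δQ/Q = 16.2/189.8 = 0.0855.

0.0855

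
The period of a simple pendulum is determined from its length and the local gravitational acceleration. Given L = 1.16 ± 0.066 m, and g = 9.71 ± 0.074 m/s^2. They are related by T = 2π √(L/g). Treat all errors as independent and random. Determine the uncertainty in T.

0.0623 s

Products/powers → add relative errors in quadrature, weighted by exponent:
  (½·δL/L)² = (0.5×0.0569)² = 0.000809;  (−½·δg/g)² = (-0.5×0.00762)² = 1.45e-05
δT/T = √(0.000824) = 0.0287
T = 2.17 s, so δT = 0.0287 × 2.17 = 0.0623 s.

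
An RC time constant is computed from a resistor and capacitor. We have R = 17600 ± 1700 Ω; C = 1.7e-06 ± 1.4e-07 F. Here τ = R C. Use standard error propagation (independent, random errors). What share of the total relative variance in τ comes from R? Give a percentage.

57.9%

(δτ/τ)² = (1·δR/R)² + (1·δC/C)²
  R term: (1×0.0966)² = 0.00933
  C term: (1×0.0824)² = 0.00678
Total = 0.0161. Share from R = 0.00933/0.0161 = 0.579.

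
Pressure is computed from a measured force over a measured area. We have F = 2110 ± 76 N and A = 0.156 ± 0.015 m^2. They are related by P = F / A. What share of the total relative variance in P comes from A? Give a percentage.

87.7%

(δP/P)² = (1·δF/F)² + (-1·δA/A)²
  F term: (1×0.0360)² = 0.00130
  A term: (-1×0.0962)² = 0.00925
Total = 0.0105. Share from A = 0.00925/0.0105 = 0.877.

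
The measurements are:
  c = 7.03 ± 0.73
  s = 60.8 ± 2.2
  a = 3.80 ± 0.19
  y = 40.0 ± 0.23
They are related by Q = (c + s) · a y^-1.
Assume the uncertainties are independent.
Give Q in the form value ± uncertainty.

6.44 ± 0.392

Let u = c + s = 67.8. δu = √(δc² + δs²) = √(0.533 + 4.84) = 2.32, so δu/u = 0.0342.
Q is then a monomial in u, a, y:
δQ/Q = √((δu/u)² + (1·δa/a)² + (-1·δy/y)²) = √(0.00117 + 0.00250 + 3.31e-05) = 0.0608
Q = 6.44, so δQ = 0.0608 × 6.44 = 0.392.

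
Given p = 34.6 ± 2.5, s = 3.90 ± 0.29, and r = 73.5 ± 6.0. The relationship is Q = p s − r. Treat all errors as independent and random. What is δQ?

15.2

Let w = p·s = 135. δw/w = √((1·δp/p)² + (1·δs/s)²) = √(0.00522 + 0.00553) = 0.104, so δw = 14.0.
Q = w − r: δQ = √(δw² + δr²) = √(196 + 36.0) = 15.2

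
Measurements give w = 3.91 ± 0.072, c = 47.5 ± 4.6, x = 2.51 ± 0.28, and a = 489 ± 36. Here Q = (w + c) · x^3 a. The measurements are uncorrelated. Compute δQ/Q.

0.354

Let u = w + c = 51.4. δu = √(δw² + δc²) = √(0.00518 + 21.2) = 4.60, so δu/u = 0.0895.
Q is then a monomial in u, x, a:
δQ/Q = √((δu/u)² + (3·δx/x)² + (1·δa/a)²) = √(0.00801 + 0.112 + 0.00542) = 0.354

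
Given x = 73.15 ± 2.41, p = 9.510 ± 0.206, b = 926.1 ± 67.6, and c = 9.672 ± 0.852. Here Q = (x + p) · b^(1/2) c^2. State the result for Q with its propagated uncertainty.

Let u = x + p = 82.66. δu = √(δx² + δp²) = √(5.81 + 0.0424) = 2.42, so δu/u = 0.0293.
Q is then a monomial in u, b, c:
δQ/Q = √((δu/u)² + (½·δb/b)² + (2·δc/c)²) = √(0.000856 + 0.00133 + 0.0310) = 0.182
Q = 235300, so δQ = 0.182 × 235300 = 42900.

235300 ± 42900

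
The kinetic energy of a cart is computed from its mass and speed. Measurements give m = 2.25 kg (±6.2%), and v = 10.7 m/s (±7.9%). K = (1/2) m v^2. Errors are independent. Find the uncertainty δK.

Each factor contributes (exponent × relative error)² to (δK/K)²:
  (1·δm/m)² = (1×0.0620)² = 0.00384;  (2·δv/v)² = (2×0.0790)² = 0.0250
δK/K = √(0.0288) = 0.170
K = 129 J, so δK = 0.170 × 129 = 21.9 J.

21.9 J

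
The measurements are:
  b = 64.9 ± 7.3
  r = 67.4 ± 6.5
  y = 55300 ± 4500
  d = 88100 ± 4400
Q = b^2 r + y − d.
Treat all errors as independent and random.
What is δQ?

Let p = b^2·r = 2.84e+05. δp/p = √((2·δb/b)² + (1·δr/r)²) = √(0.0506 + 0.00930) = 0.245, so δp = 69500.
Q = p + y − d: δQ = √(δp² + δy² + δd²) = √(4.83e+09 + 2.02e+07 + 1.94e+07) = 69800

69800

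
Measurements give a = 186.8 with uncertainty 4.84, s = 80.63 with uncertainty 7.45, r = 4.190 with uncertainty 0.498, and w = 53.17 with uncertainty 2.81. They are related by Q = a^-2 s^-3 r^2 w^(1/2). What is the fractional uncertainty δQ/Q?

0.370

Relative error in a monomial: (δQ/Q)² = Σ (nᵢ · δxᵢ/xᵢ)².
  (-2·δa/a)² = (-2×0.0259)² = 0.00269;  (-3·δs/s)² = (-3×0.0924)² = 0.0768;  (2·δr/r)² = (2×0.119)² = 0.0565;  (½·δw/w)² = (0.5×0.0528)² = 0.000698
δQ/Q = √(0.137) = 0.370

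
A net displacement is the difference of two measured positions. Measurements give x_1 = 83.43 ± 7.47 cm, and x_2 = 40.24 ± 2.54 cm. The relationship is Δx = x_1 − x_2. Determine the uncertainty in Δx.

For a sum/difference, combine absolute errors in quadrature:
  (δx_1)² = 55.8;  (δx_2)² = 6.45
δΔx = √(62.3) = 7.89 cm

7.89 cm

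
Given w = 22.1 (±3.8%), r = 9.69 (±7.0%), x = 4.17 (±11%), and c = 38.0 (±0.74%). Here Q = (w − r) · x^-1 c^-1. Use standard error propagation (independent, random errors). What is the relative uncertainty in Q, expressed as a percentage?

14.0%

Let u = w − r = 12.4. δu = √(δw² + δr²) = √(0.705 + 0.460) = 1.08, so δu/u = 0.0870.
Q is then a monomial in u, x, c:
δQ/Q = √((δu/u)² + (-1·δx/x)² + (-1·δc/c)²) = √(0.00757 + 0.0121 + 5.48e-05) = 0.140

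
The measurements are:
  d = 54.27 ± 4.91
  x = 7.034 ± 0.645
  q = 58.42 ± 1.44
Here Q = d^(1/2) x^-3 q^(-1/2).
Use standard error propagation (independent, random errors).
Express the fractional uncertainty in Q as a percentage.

For a monomial Q ∝ d^(1/2), x^-3, q^(-1/2), fractional errors add in quadrature:
  (½·δd/d)² = (0.5×0.0905)² = 0.00205;  (-3·δx/x)² = (-3×0.0917)² = 0.0757;  (−½·δq/q)² = (-0.5×0.0246)² = 0.000152
δQ/Q = √(0.0779) = 0.279

27.9%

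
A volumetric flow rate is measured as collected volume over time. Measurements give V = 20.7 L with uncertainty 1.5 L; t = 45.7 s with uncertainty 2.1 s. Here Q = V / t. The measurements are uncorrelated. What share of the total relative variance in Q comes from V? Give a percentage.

71.3%

(δQ/Q)² = (1·δV/V)² + (-1·δt/t)²
  V term: (1×0.0725)² = 0.00525
  t term: (-1×0.0460)² = 0.00211
Total = 0.00736. Share from V = 0.00525/0.00736 = 0.713.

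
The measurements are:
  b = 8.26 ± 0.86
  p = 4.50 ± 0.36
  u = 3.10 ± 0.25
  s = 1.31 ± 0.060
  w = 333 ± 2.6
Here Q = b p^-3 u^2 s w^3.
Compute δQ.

1.31e+07

Relative error in a monomial: (δQ/Q)² = Σ (nᵢ · δxᵢ/xᵢ)².
  (1·δb/b)² = (1×0.104)² = 0.0108;  (-3·δp/p)² = (-3×0.0800)² = 0.0576;  (2·δu/u)² = (2×0.0806)² = 0.0260;  (1·δs/s)² = (1×0.0458)² = 0.00210;  (3·δw/w)² = (3×0.00781)² = 0.000549
δQ/Q = √(0.0971) = 0.312
Q = 4.21e+07, so δQ = 0.312 × 4.21e+07 = 1.31e+07.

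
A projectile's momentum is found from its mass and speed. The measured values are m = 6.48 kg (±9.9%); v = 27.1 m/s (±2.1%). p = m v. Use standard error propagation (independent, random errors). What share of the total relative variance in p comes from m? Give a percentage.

(δp/p)² = (1·δm/m)² + (1·δv/v)²
  m term: (1×0.0990)² = 0.00980
  v term: (1×0.0210)² = 0.000441
Total = 0.0102. Share from m = 0.00980/0.0102 = 0.957.

95.7%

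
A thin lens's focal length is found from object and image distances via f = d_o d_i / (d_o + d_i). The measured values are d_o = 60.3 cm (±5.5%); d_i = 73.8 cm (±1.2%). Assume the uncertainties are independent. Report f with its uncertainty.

∂f/∂d_o = (d_i/(d_o+d_i))² = 0.303;  ∂f/∂d_i = (d_o/(d_o+d_i))² = 0.202
δf = √((∂f/∂d_o · δd_o)² + (∂f/∂d_i · δd_i)²) = √(1.01 + 0.0321) = 1.02 cm
f = 33.2 cm.

33.2 ± 1.02 cm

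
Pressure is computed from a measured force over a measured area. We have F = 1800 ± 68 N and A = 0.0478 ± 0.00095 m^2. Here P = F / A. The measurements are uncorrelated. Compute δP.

For a monomial P ∝ F, A^-1, fractional errors add in quadrature:
  (1·δF/F)² = (1×0.0378)² = 0.00143;  (-1·δA/A)² = (-1×0.0199)² = 0.000395
δP/P = √(0.00182) = 0.0427
P = 37700 Pa, so δP = 0.0427 × 37700 = 1610 Pa.

1610 Pa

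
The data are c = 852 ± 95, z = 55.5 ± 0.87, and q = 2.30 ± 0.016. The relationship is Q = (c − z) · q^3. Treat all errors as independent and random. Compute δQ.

Let u = c − z = 796. δu = √(δc² + δz²) = √(9020 + 0.757) = 95.0, so δu/u = 0.119.
Q is then a monomial in u, q:
δQ/Q = √((δu/u)² + (3·δq/q)²) = √(0.0142 + 0.000436) = 0.121
Q = 9690, so δQ = 0.121 × 9690 = 1170.

1170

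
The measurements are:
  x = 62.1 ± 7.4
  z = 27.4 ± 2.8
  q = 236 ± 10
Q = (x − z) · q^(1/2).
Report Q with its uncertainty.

Let u = x − z = 34.7. δu = √(δx² + δz²) = √(54.8 + 7.84) = 7.91, so δu/u = 0.228.
Q is then a monomial in u, q:
δQ/Q = √((δu/u)² + (½·δq/q)²) = √(0.0520 + 0.000449) = 0.229
Q = 533, so δQ = 0.229 × 533 = 122.

533 ± 122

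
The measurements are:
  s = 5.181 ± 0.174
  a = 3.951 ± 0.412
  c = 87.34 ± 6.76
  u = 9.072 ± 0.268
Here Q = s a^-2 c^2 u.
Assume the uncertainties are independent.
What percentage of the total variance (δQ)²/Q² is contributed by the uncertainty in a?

(δQ/Q)² = (1·δs/s)² + (-2·δa/a)² + (2·δc/c)² + (1·δu/u)²
  s term: (1×0.0336)² = 0.00113
  a term: (-2×0.104)² = 0.0435
  c term: (2×0.0774)² = 0.0240
  u term: (1×0.0295)² = 0.000873
Total = 0.0695. Share from a = 0.0435/0.0695 = 0.626.

62.6%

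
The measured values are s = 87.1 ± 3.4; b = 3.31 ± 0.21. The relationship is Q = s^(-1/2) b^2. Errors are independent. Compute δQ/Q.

Each factor contributes (exponent × relative error)² to (δQ/Q)²:
  (−½·δs/s)² = (-0.5×0.0390)² = 0.000381;  (2·δb/b)² = (2×0.0634)² = 0.0161
δQ/Q = √(0.0165) = 0.128

0.128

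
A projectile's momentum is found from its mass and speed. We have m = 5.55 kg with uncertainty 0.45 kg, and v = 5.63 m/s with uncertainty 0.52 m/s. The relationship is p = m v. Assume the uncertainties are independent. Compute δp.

Each factor contributes (exponent × relative error)² to (δp/p)²:
  (1·δm/m)² = (1×0.0811)² = 0.00657;  (1·δv/v)² = (1×0.0924)² = 0.00853
δp/p = √(0.0151) = 0.123
p = 31.2 kg·m/s, so δp = 0.123 × 31.2 = 3.84 kg·m/s.

3.84 kg·m/s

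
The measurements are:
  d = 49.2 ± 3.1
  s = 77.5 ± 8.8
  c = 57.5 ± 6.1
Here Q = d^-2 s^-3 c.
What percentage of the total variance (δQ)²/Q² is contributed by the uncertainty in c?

(δQ/Q)² = (-2·δd/d)² + (-3·δs/s)² + (1·δc/c)²
  d term: (-2×0.0630)² = 0.0159
  s term: (-3×0.114)² = 0.116
  c term: (1×0.106)² = 0.0113
Total = 0.143. Share from c = 0.0113/0.143 = 0.0786.

7.86%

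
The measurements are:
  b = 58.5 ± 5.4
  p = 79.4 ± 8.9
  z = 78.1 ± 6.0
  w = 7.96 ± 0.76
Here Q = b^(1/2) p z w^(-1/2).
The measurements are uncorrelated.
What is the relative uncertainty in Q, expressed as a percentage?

15.1%

Relative error in a monomial: (δQ/Q)² = Σ (nᵢ · δxᵢ/xᵢ)².
  (½·δb/b)² = (0.5×0.0923)² = 0.00213;  (1·δp/p)² = (1×0.112)² = 0.0126;  (1·δz/z)² = (1×0.0768)² = 0.00590;  (−½·δw/w)² = (-0.5×0.0955)² = 0.00228
δQ/Q = √(0.0229) = 0.151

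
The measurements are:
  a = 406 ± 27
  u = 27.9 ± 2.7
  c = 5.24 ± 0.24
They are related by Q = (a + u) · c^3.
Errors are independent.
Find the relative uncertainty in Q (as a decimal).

Let w = a + u = 434. δw = √(δa² + δu²) = √(729 + 7.29) = 27.1, so δw/w = 0.0625.
Q is then a monomial in w, c:
δQ/Q = √((δw/w)² + (3·δc/c)²) = √(0.00391 + 0.0189) = 0.151

0.151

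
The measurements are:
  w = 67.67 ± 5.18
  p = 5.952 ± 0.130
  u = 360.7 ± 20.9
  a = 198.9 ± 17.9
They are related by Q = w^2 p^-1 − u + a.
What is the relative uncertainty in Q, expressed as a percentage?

Let h = w^2·p^-1 = 769.4. δh/h = √((2·δw/w)² + (-1·δp/p)²) = √(0.0234 + 0.000477) = 0.155, so δh = 119.
Q = h − u + a: δQ = √(δh² + δu² + δa²) = √(14200 + 437 + 320) = 122
Q = 607.6, so δQ/Q = 122/607.6 = 0.201.

20.1%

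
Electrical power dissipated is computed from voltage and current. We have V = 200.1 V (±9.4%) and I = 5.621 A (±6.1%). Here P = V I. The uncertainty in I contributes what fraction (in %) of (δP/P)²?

(δP/P)² = (1·δV/V)² + (1·δI/I)²
  V term: (1×0.0940)² = 0.00884
  I term: (1×0.0610)² = 0.00372
Total = 0.0126. Share from I = 0.00372/0.0126 = 0.296.

29.6%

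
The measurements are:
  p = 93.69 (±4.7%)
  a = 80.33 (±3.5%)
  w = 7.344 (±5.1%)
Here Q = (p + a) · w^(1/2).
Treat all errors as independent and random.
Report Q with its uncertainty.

471.6 ± 18.6

Let u = p + a = 174.0. δu = √(δp² + δa²) = √(19.4 + 7.90) = 5.22, so δu/u = 0.0300.
Q is then a monomial in u, w:
δQ/Q = √((δu/u)² + (½·δw/w)²) = √(0.000901 + 0.000650) = 0.0394
Q = 471.6, so δQ = 0.0394 × 471.6 = 18.6.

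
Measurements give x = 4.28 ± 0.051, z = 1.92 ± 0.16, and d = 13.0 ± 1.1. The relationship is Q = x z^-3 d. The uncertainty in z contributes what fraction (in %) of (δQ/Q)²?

89.5%

(δQ/Q)² = (1·δx/x)² + (-3·δz/z)² + (1·δd/d)²
  x term: (1×0.0119)² = 0.000142
  z term: (-3×0.0833)² = 0.0625
  d term: (1×0.0846)² = 0.00716
Total = 0.0698. Share from z = 0.0625/0.0698 = 0.895.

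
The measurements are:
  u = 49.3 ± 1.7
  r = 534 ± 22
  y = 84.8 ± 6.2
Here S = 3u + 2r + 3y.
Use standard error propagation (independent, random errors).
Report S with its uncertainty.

Each term contributes (cᵢ δxᵢ)² to (δS)²:
  (3·δu)² = 26.0;  (2·δr)² = 1940;  (3·δy)² = 346
δS = √(2310) = 48.0
S = 1470.

1470 ± 48.0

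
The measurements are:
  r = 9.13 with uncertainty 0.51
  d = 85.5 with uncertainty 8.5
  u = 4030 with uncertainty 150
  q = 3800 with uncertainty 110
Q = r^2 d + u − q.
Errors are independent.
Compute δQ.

Let p = r^2·d = 7130. δp/p = √((2·δr/r)² + (1·δd/d)²) = √(0.0125 + 0.00988) = 0.150, so δp = 1070.
Q = p + u − q: δQ = √(δp² + δu² + δq²) = √(1.14e+06 + 22500 + 12100) = 1080

1080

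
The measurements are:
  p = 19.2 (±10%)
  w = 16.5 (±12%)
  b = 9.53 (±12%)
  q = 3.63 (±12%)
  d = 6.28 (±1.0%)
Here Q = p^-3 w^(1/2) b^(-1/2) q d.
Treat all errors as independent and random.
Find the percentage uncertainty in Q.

For a monomial Q ∝ p^-3, w^(1/2), b^(-1/2), q, d, fractional errors add in quadrature:
  (-3·δp/p)² = (-3×0.100)² = 0.0900;  (½·δw/w)² = (0.5×0.120)² = 0.00360;  (−½·δb/b)² = (-0.5×0.120)² = 0.00360;  (1·δq/q)² = (1×0.120)² = 0.0144;  (1·δd/d)² = (1×0.0100)² = 0.000100
δQ/Q = √(0.112) = 0.334

33.4%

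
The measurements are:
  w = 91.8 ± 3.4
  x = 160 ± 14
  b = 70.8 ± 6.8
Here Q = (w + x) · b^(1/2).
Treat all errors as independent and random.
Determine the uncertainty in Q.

158

Let u = w + x = 252. δu = √(δw² + δx²) = √(11.6 + 196) = 14.4, so δu/u = 0.0572.
Q is then a monomial in u, b:
δQ/Q = √((δu/u)² + (½·δb/b)²) = √(0.00327 + 0.00231) = 0.0747
Q = 2120, so δQ = 0.0747 × 2120 = 158.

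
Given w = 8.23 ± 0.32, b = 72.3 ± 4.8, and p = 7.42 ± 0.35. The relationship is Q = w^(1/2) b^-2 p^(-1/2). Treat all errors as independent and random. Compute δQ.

Relative error in a monomial: (δQ/Q)² = Σ (nᵢ · δxᵢ/xᵢ)².
  (½·δw/w)² = (0.5×0.0389)² = 0.000378;  (-2·δb/b)² = (-2×0.0664)² = 0.0176;  (−½·δp/p)² = (-0.5×0.0472)² = 0.000556
δQ/Q = √(0.0186) = 0.136
Q = 0.000201, so δQ = 0.136 × 0.000201 = 2.75e-05.

2.75e-05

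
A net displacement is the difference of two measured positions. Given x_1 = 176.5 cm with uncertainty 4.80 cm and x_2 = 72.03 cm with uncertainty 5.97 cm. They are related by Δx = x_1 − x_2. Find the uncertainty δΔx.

Δx is a linear combination, so absolute uncertainties add in quadrature:
  (δx_1)² = 23.0;  (δx_2)² = 35.6
δΔx = √(58.7) = 7.66 cm

7.66 cm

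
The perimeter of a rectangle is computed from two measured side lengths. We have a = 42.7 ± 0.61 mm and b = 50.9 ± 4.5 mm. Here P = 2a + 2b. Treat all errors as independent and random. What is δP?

For a sum/difference, combine absolute errors in quadrature:
  (2·δa)² = 1.49;  (2·δb)² = 81.0
δP = √(82.5) = 9.08 mm

9.08 mm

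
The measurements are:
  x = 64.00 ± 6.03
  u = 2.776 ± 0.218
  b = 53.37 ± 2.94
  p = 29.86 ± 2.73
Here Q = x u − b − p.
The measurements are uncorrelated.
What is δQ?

22.2

Let w = x·u = 177.7. δw/w = √((1·δx/x)² + (1·δu/u)²) = √(0.00888 + 0.00617) = 0.123, so δw = 21.8.
Q = w − b − p: δQ = √(δw² + δb² + δp²) = √(475 + 8.64 + 7.45) = 22.2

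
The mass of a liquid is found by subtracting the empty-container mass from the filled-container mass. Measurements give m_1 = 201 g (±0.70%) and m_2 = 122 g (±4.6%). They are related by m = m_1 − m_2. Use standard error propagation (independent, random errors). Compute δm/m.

Each term contributes (cᵢ δxᵢ)² to (δm)²:
  (δm_1)² = 1.98;  (δm_2)² = 31.5
δm = √(33.5) = 5.79 g
m = 79.0 g, so δm/m = 5.79/79.0 = 0.0732.

0.0732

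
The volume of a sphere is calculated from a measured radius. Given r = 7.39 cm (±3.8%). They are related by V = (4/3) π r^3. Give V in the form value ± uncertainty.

1690 ± 193 cm^3

V ∝ r^3, so δV/V = |3| · δr/r = 3 × 0.0380 = 0.114.
V = 1690 cm^3, so δV = 0.114 × 1690 = 193 cm^3.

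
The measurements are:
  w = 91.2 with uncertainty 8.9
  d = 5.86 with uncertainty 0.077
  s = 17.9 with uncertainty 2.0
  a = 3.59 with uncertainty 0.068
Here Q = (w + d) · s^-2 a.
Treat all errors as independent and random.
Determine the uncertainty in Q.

Let u = w + d = 97.1. δu = √(δw² + δd²) = √(79.2 + 0.00593) = 8.90, so δu/u = 0.0917.
Q is then a monomial in u, s, a:
δQ/Q = √((δu/u)² + (-2·δs/s)² + (1·δa/a)²) = √(0.00841 + 0.0499 + 0.000359) = 0.242
Q = 1.09, so δQ = 0.242 × 1.09 = 0.263.

0.263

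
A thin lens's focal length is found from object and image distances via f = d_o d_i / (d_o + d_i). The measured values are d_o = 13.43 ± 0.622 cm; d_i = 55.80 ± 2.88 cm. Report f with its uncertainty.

10.82 ± 0.418 cm

∂f/∂d_o = (d_i/(d_o+d_i))² = 0.650;  ∂f/∂d_i = (d_o/(d_o+d_i))² = 0.0376
δf = √((∂f/∂d_o · δd_o)² + (∂f/∂d_i · δd_i)²) = √(0.163 + 0.0117) = 0.418 cm
f = 10.82 cm.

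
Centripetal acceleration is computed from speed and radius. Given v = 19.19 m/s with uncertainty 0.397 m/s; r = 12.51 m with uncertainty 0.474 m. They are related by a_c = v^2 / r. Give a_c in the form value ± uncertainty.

29.44 ± 1.65 m/s^2

For a monomial a_c ∝ v^2, r^-1, fractional errors add in quadrature:
  (2·δv/v)² = (2×0.0207)² = 0.00171;  (-1·δr/r)² = (-1×0.0379)² = 0.00144
δa_c/a_c = √(0.00315) = 0.0561
a_c = 29.44 m/s^2, so δa_c = 0.0561 × 29.44 = 1.65 m/s^2.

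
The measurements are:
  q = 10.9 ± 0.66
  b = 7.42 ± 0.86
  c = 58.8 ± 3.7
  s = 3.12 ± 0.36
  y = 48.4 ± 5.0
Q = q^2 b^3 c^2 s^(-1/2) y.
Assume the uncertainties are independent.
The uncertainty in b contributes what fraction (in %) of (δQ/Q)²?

73.1%

(δQ/Q)² = (2·δq/q)² + (3·δb/b)² + (2·δc/c)² + (−½·δs/s)² + (1·δy/y)²
  q term: (2×0.0606)² = 0.0147
  b term: (3×0.116)² = 0.121
  c term: (2×0.0629)² = 0.0158
  s term: (-0.5×0.115)² = 0.00333
  y term: (1×0.103)² = 0.0107
Total = 0.165. Share from b = 0.121/0.165 = 0.731.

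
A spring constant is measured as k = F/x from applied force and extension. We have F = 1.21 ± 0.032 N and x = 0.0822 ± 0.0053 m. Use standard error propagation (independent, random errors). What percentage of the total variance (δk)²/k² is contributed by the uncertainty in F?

14.4%

(δk/k)² = (1·δF/F)² + (-1·δx/x)²
  F term: (1×0.0264)² = 0.000699
  x term: (-1×0.0645)² = 0.00416
Total = 0.00486. Share from F = 0.000699/0.00486 = 0.144.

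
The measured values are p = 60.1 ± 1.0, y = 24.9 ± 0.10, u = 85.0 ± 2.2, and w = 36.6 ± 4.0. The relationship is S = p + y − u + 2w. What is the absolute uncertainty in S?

Sums and differences: (δS)² = Σ (cᵢ δxᵢ)².
  (δp)² = 1.00;  (δy)² = 0.0100;  (δu)² = 4.84;  (2·δw)² = 64.0
δS = √(69.8) = 8.36

8.36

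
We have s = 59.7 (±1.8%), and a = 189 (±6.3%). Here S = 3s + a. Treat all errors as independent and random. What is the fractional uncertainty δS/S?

0.0335

S is a linear combination, so absolute uncertainties add in quadrature:
  (3·δs)² = 10.4;  (δa)² = 142
δS = √(152) = 12.3
S = 368, so δS/S = 12.3/368 = 0.0335.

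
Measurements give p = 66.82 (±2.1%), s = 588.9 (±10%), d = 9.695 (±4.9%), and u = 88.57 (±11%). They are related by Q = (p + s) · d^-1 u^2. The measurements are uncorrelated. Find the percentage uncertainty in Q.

24.3%

Let w = p + s = 655.7. δw = √(δp² + δs²) = √(1.97 + 3470) = 58.9, so δw/w = 0.0898.
Q is then a monomial in w, d, u:
δQ/Q = √((δw/w)² + (-1·δd/d)² + (2·δu/u)²) = √(0.00807 + 0.00240 + 0.0484) = 0.243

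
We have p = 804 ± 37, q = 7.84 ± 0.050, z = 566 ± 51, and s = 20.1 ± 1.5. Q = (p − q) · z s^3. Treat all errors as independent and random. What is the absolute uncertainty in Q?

8.99e+08

Let u = p − q = 796. δu = √(δp² + δq²) = √(1370 + 0.00250) = 37.0, so δu/u = 0.0465.
Q is then a monomial in u, z, s:
δQ/Q = √((δu/u)² + (1·δz/z)² + (3·δs/s)²) = √(0.00216 + 0.00812 + 0.0501) = 0.246
Q = 3.66e+09, so δQ = 0.246 × 3.66e+09 = 8.99e+08.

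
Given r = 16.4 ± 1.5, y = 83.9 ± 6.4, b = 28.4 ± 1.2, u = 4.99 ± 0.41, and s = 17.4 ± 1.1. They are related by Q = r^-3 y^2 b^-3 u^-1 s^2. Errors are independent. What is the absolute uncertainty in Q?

Since Q is a product/quotient, work with relative uncertainties:
  (-3·δr/r)² = (-3×0.0915)² = 0.0753;  (2·δy/y)² = (2×0.0763)² = 0.0233;  (-3·δb/b)² = (-3×0.0423)² = 0.0161;  (-1·δu/u)² = (-1×0.0822)² = 0.00675;  (2·δs/s)² = (2×0.0632)² = 0.0160
δQ/Q = √(0.137) = 0.371
Q = 0.00423, so δQ = 0.371 × 0.00423 = 0.00157.

0.00157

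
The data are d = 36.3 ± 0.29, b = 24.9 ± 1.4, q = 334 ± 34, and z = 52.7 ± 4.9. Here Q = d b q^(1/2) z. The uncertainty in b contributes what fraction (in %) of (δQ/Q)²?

(δQ/Q)² = (1·δd/d)² + (1·δb/b)² + (½·δq/q)² + (1·δz/z)²
  d term: (1×0.00799)² = 6.38e-05
  b term: (1×0.0562)² = 0.00316
  q term: (0.5×0.102)² = 0.00259
  z term: (1×0.0930)² = 0.00865
Total = 0.0145. Share from b = 0.00316/0.0145 = 0.219.

21.9%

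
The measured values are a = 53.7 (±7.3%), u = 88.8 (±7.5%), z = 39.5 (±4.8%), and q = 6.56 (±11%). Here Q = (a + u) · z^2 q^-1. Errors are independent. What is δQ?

Let w = a + u = 142. δw = √(δa² + δu²) = √(15.4 + 44.4) = 7.73, so δw/w = 0.0542.
Q is then a monomial in w, z, q:
δQ/Q = √((δw/w)² + (2·δz/z)² + (-1·δq/q)²) = √(0.00294 + 0.00922 + 0.0121) = 0.156
Q = 33900, so δQ = 0.156 × 33900 = 5280.

5280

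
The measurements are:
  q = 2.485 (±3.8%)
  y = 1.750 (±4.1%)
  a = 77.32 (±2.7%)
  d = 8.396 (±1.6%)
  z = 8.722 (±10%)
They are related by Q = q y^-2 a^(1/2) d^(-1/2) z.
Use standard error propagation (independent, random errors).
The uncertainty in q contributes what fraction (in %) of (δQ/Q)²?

7.84%

(δQ/Q)² = (1·δq/q)² + (-2·δy/y)² + (½·δa/a)² + (−½·δd/d)² + (1·δz/z)²
  q term: (1×0.0380)² = 0.00144
  y term: (-2×0.0410)² = 0.00672
  a term: (0.5×0.0270)² = 0.000182
  d term: (-0.5×0.0160)² = 6.4e-05
  z term: (1×0.100)² = 0.0100
Total = 0.0184. Share from q = 0.00144/0.0184 = 0.0784.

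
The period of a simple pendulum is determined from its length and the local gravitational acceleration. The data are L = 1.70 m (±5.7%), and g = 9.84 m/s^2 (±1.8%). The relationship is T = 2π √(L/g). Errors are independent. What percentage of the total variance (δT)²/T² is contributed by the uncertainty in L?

(δT/T)² = (½·δL/L)² + (−½·δg/g)²
  L term: (0.5×0.0570)² = 0.000812
  g term: (-0.5×0.0180)² = 8.1e-05
Total = 0.000893. Share from L = 0.000812/0.000893 = 0.909.

90.9%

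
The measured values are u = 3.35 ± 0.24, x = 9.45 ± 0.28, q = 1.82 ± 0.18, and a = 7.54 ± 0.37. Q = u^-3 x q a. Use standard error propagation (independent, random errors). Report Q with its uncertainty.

Relative error in a monomial: (δQ/Q)² = Σ (nᵢ · δxᵢ/xᵢ)².
  (-3·δu/u)² = (-3×0.0716)² = 0.0462;  (1·δx/x)² = (1×0.0296)² = 0.000878;  (1·δq/q)² = (1×0.0989)² = 0.00978;  (1·δa/a)² = (1×0.0491)² = 0.00241
δQ/Q = √(0.0593) = 0.243
Q = 3.45, so δQ = 0.243 × 3.45 = 0.840.

3.45 ± 0.840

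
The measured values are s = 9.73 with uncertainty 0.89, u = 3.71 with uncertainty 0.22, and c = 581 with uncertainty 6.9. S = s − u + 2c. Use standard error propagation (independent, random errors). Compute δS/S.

0.0118

S is a linear combination, so absolute uncertainties add in quadrature:
  (δs)² = 0.792;  (δu)² = 0.0484;  (2·δc)² = 190
δS = √(191) = 13.8
S = 1170, so δS/S = 13.8/1170 = 0.0118.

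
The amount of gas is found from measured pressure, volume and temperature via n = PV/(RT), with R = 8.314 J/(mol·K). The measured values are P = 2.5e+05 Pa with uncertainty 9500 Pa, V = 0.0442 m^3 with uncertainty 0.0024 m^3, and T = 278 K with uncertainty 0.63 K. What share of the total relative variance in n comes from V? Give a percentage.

(δn/n)² = (1·δP/P)² + (1·δV/V)² + (-1·δT/T)²
  P term: (1×0.0380)² = 0.00144
  V term: (1×0.0543)² = 0.00295
  T term: (-1×0.00227)² = 5.14e-06
Total = 0.00440. Share from V = 0.00295/0.00440 = 0.670.

67.0%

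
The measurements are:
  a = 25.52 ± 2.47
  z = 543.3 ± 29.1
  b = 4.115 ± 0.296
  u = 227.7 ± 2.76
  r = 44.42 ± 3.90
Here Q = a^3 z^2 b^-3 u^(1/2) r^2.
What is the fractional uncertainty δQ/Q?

Each factor contributes (exponent × relative error)² to (δQ/Q)²:
  (3·δa/a)² = (3×0.0968)² = 0.0843;  (2·δz/z)² = (2×0.0536)² = 0.0115;  (-3·δb/b)² = (-3×0.0719)² = 0.0466;  (½·δu/u)² = (0.5×0.0121)² = 3.67e-05;  (2·δr/r)² = (2×0.0878)² = 0.0308
δQ/Q = √(0.173) = 0.416

0.416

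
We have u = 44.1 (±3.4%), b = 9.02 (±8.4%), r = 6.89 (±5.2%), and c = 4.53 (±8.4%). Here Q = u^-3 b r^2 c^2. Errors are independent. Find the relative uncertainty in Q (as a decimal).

0.238

Q is a product of powers, so relative uncertainties combine in quadrature:
  (-3·δu/u)² = (-3×0.0340)² = 0.0104;  (1·δb/b)² = (1×0.0840)² = 0.00706;  (2·δr/r)² = (2×0.0520)² = 0.0108;  (2·δc/c)² = (2×0.0840)² = 0.0282
δQ/Q = √(0.0565) = 0.238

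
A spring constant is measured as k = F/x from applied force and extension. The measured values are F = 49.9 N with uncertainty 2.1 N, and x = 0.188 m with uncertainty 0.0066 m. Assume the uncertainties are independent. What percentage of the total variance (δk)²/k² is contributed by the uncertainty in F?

(δk/k)² = (1·δF/F)² + (-1·δx/x)²
  F term: (1×0.0421)² = 0.00177
  x term: (-1×0.0351)² = 0.00123
Total = 0.00300. Share from F = 0.00177/0.00300 = 0.590.

59.0%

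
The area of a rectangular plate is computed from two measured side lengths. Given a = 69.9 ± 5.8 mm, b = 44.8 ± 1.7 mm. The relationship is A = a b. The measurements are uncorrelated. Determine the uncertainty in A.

Since A is a product/quotient, work with relative uncertainties:
  (1·δa/a)² = (1×0.0830)² = 0.00688;  (1·δb/b)² = (1×0.0379)² = 0.00144
δA/A = √(0.00832) = 0.0912
A = 3130 mm^2, so δA = 0.0912 × 3130 = 286 mm^2.

286 mm^2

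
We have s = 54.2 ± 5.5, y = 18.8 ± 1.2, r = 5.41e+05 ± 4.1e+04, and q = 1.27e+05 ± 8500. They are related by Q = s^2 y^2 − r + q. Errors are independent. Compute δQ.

2.52e+05

Let p = s^2·y^2 = 1.04e+06. δp/p = √((2·δs/s)² + (2·δy/y)²) = √(0.0412 + 0.0163) = 0.240, so δp = 2.49e+05.
Q = p − r + q: δQ = √(δp² + δr² + δq²) = √(6.2e+10 + 1.68e+09 + 7.22e+07) = 2.52e+05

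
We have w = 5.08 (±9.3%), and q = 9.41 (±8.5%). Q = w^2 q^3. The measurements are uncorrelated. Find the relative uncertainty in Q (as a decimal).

Since Q is a product/quotient, work with relative uncertainties:
  (2·δw/w)² = (2×0.0930)² = 0.0346;  (3·δq/q)² = (3×0.0850)² = 0.0650
δQ/Q = √(0.0996) = 0.316

0.316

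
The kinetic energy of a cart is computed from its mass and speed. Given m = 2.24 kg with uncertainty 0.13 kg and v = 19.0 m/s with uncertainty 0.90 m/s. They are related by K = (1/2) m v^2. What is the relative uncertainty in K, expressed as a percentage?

Relative error in a monomial: (δK/K)² = Σ (nᵢ · δxᵢ/xᵢ)².
  (1·δm/m)² = (1×0.0580)² = 0.00337;  (2·δv/v)² = (2×0.0474)² = 0.00898
δK/K = √(0.0123) = 0.111

11.1%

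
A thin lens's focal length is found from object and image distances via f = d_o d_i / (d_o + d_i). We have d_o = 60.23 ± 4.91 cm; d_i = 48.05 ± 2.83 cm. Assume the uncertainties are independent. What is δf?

∂f/∂d_o = (d_i/(d_o+d_i))² = 0.197;  ∂f/∂d_i = (d_o/(d_o+d_i))² = 0.309
δf = √((∂f/∂d_o · δd_o)² + (∂f/∂d_i · δd_i)²) = √(0.935 + 0.767) = 1.30 cm

1.30 cm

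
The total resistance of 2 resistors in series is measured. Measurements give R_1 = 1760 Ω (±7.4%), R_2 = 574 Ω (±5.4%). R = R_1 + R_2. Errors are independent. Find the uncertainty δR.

134 Ω

For a sum/difference, combine absolute errors in quadrature:
  (δR_1)² = 17000;  (δR_2)² = 961
δR = √(17900) = 134 Ω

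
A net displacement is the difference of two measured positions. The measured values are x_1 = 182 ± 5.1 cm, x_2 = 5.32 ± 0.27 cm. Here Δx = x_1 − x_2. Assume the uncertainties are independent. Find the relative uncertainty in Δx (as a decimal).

0.0289

Each term contributes (cᵢ δxᵢ)² to (δΔx)²:
  (δx_1)² = 26.0;  (δx_2)² = 0.0729
δΔx = √(26.1) = 5.11 cm
Δx = 177 cm, so δΔx/Δx = 5.11/177 = 0.0289.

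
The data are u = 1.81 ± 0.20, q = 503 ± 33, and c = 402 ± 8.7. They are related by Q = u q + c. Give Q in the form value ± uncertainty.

Let p = u·q = 910. δp/p = √((1·δu/u)² + (1·δq/q)²) = √(0.0122 + 0.00430) = 0.129, so δp = 117.
Q = p + c: δQ = √(δp² + δc²) = √(13700 + 75.7) = 117
Q = 1310.

1310 ± 117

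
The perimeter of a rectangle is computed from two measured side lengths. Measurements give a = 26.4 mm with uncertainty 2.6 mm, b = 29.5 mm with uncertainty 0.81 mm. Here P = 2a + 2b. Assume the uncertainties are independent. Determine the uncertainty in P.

5.45 mm

Sums and differences: (δP)² = Σ (cᵢ δxᵢ)².
  (2·δa)² = 27.0;  (2·δb)² = 2.62
δP = √(29.7) = 5.45 mm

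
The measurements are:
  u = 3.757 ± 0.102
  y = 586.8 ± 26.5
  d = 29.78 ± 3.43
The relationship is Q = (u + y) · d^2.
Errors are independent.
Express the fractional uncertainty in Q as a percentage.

Let w = u + y = 590.6. δw = √(δu² + δy²) = √(0.0104 + 702) = 26.5, so δw/w = 0.0449.
Q is then a monomial in w, d:
δQ/Q = √((δw/w)² + (2·δd/d)²) = √(0.00201 + 0.0531) = 0.235

23.5%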